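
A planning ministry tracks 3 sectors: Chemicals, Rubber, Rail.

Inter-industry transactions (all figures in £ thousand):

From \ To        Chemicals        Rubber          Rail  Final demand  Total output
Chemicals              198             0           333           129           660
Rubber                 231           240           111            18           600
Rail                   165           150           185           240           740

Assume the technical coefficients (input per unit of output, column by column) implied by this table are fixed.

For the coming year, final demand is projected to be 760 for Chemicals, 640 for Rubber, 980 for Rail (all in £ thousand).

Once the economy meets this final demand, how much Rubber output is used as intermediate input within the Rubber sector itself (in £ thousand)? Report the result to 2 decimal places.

z_22 = 1647.84

Technical coefficients a_ij = z_ij / X_j:
  a_11 = 198/660 = 0.30, a_21 = 231/660 = 0.35, a_31 = 165/660 = 0.25
  a_12 = 0/600 = 0.00, a_22 = 240/600 = 0.40, a_32 = 150/600 = 0.25
  a_13 = 333/740 = 0.45, a_23 = 111/740 = 0.15, a_33 = 185/740 = 0.25
I − A =
  [   0.70     0.00    -0.45]
  [  -0.35     0.60    -0.15]
  [  -0.25    -0.25     0.75]
Cofactors of I−A, C_ij = (−1)^(i+j)·(minor ij) (rows/columns in the sector order above):
  C_11 = (0.60)(0.75) − (-0.15)(-0.25) = 0.4125
  C_12 = −[(-0.35)(0.75) − (-0.15)(-0.25)] = 0.3000
  C_13 = (-0.35)(-0.25) − (0.60)(-0.25) = 0.2375
  C_21 = −[(0.00)(0.75) − (-0.45)(-0.25)] = 0.1125
  C_22 = (0.70)(0.75) − (-0.45)(-0.25) = 0.4125
  C_23 = −[(0.70)(-0.25) − (0.00)(-0.25)] = 0.1750
  C_31 = (0.00)(-0.15) − (-0.45)(0.60) = 0.2700
  C_32 = −[(0.70)(-0.15) − (-0.45)(-0.35)] = 0.2625
  C_33 = (0.70)(0.60) − (0.00)(-0.35) = 0.4200
det(I−A) = Σ_j (I−A)_1j·C_1j = (0.70)(0.4125) + (0.00)(0.3000) + (-0.45)(0.2375) = 0.181875
adj(I−A) = Cᵀ =
  [ 0.4125   0.1125   0.2700]
  [ 0.3000   0.4125   0.2625]
  [ 0.2375   0.1750   0.4200]
(I − A)⁻¹ = adj(I−A) / det(I−A) ≈
  [   2.2680     0.6186     1.4845]
  [   1.6495     2.2680     1.4433]
  [   1.3058     0.9622     2.3093]
First solve x = (I − A)⁻¹ d = adj(I−A)·d / det(I−A); in particular x_2 = (0.3000·760 + 0.4125·640 + 0.2625·980) / 0.181875 = 749.25 / 0.181875 ≈ 4119.5876.
Intermediate flow from 2 to 2: z_22 = a_22 · x_2 = 0.40 × 749.25 / 0.181875 = 299.70 / 0.181875 ≈ 1647.84.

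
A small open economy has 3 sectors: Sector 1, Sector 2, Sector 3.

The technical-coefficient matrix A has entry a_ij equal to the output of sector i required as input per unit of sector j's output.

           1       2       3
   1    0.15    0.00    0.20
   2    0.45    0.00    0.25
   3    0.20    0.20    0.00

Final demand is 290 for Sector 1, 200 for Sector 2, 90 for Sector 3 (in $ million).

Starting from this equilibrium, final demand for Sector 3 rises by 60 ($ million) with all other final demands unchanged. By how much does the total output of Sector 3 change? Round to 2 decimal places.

Δx_3 = 68.05

I − A =
  [   0.85     0.00    -0.20]
  [  -0.45     1.00    -0.25]
  [  -0.20    -0.20     1.00]
Cofactors of I−A, C_ij = (−1)^(i+j)·(minor ij) (rows/columns in the sector order above):
  C_11 = (1.00)(1.00) − (-0.25)(-0.20) = 0.9500
  C_12 = −[(-0.45)(1.00) − (-0.25)(-0.20)] = 0.5000
  C_13 = (-0.45)(-0.20) − (1.00)(-0.20) = 0.2900
  C_21 = −[(0.00)(1.00) − (-0.20)(-0.20)] = 0.0400
  C_22 = (0.85)(1.00) − (-0.20)(-0.20) = 0.8100
  C_23 = −[(0.85)(-0.20) − (0.00)(-0.20)] = 0.1700
  C_31 = (0.00)(-0.25) − (-0.20)(1.00) = 0.2000
  C_32 = −[(0.85)(-0.25) − (-0.20)(-0.45)] = 0.3025
  C_33 = (0.85)(1.00) − (0.00)(-0.45) = 0.8500
det(I−A) = Σ_j (I−A)_1j·C_1j = (0.85)(0.9500) + (0.00)(0.5000) + (-0.20)(0.2900) = 0.7495
adj(I−A) = Cᵀ =
  [ 0.9500   0.0400   0.2000]
  [ 0.5000   0.8100   0.3025]
  [ 0.2900   0.1700   0.8500]
(I − A)⁻¹ = adj(I−A) / det(I−A) ≈
  [   1.2675     0.0534     0.2668]
  [   0.6671     1.0807     0.4036]
  [   0.3869     0.2268     1.1341]
Δx = (I − A)⁻¹ Δd with Δd having +60 in the Sector 3 component and 0 elsewhere.
So Δx_3 = L_33 · (+60), where L_33 = adj(I−A)_33 / det(I−A) = 0.8500 / 0.7495.
Δx_3 = 0.8500 × (+60) / 0.7495 = 51.00 / 0.7495 ≈ 68.05.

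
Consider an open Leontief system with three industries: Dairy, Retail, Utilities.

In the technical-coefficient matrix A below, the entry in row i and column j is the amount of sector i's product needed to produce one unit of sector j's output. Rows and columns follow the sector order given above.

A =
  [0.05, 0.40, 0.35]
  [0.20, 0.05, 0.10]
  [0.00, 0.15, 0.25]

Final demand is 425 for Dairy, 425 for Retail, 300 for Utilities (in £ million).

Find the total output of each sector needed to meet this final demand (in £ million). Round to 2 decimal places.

I − A =
  [   0.95    -0.40    -0.35]
  [  -0.20     0.95    -0.10]
  [   0.00    -0.15     0.75]
Cofactors of I−A, C_ij = (−1)^(i+j)·(minor ij) (rows/columns in the sector order above):
  C_11 = (0.95)(0.75) − (-0.10)(-0.15) = 0.6975
  C_12 = −[(-0.20)(0.75) − (-0.10)(0.00)] = 0.1500
  C_13 = (-0.20)(-0.15) − (0.95)(0.00) = 0.0300
  C_21 = −[(-0.40)(0.75) − (-0.35)(-0.15)] = 0.3525
  C_22 = (0.95)(0.75) − (-0.35)(0.00) = 0.7125
  C_23 = −[(0.95)(-0.15) − (-0.40)(0.00)] = 0.1425
  C_31 = (-0.40)(-0.10) − (-0.35)(0.95) = 0.3725
  C_32 = −[(0.95)(-0.10) − (-0.35)(-0.20)] = 0.1650
  C_33 = (0.95)(0.95) − (-0.40)(-0.20) = 0.8225
det(I−A) = Σ_j (I−A)_1j·C_1j = (0.95)(0.6975) + (-0.40)(0.1500) + (-0.35)(0.0300) = 0.592125
adj(I−A) = Cᵀ =
  [ 0.6975   0.3525   0.3725]
  [ 0.1500   0.7125   0.1650]
  [ 0.0300   0.1425   0.8225]
(I − A)⁻¹ = adj(I−A) / det(I−A) ≈
  [   1.1780     0.5953     0.6291]
  [   0.2533     1.2033     0.2787]
  [   0.0507     0.2407     1.3891]
x = (I − A)⁻¹ d = adj(I−A)·d / det(I−A), with det(I−A) = 0.592125:
  x_1 = (0.6975·425 + 0.3525·425 + 0.3725·300) / 0.592125 = 558.00 / 0.592125 ≈ 942.37
  x_2 = (0.1500·425 + 0.7125·425 + 0.1650·300) / 0.592125 = 416.0625 / 0.592125 ≈ 702.66
  x_3 = (0.0300·425 + 0.1425·425 + 0.8225·300) / 0.592125 = 320.0625 / 0.592125 ≈ 540.53

x_1 = 942.37, x_2 = 702.66, x_3 = 540.53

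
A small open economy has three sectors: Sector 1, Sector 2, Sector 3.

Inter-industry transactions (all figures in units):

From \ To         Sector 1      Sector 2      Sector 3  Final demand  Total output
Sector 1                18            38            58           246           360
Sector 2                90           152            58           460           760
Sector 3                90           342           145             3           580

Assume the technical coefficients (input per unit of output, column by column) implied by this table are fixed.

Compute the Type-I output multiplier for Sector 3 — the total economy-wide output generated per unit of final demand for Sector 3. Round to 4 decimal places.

m_3 = 1.9624

Technical coefficients a_ij = z_ij / X_j:
  a_11 = 18/360 = 0.05, a_21 = 90/360 = 0.25, a_31 = 90/360 = 0.25
  a_12 = 38/760 = 0.05, a_22 = 152/760 = 0.20, a_32 = 342/760 = 0.45
  a_13 = 58/580 = 0.10, a_23 = 58/580 = 0.10, a_33 = 145/580 = 0.25
I − A =
  [   0.95    -0.05    -0.10]
  [  -0.25     0.80    -0.10]
  [  -0.25    -0.45     0.75]
Cofactors of I−A, C_ij = (−1)^(i+j)·(minor ij) (rows/columns in the sector order above):
  C_11 = (0.80)(0.75) − (-0.10)(-0.45) = 0.5550
  C_12 = −[(-0.25)(0.75) − (-0.10)(-0.25)] = 0.2125
  C_13 = (-0.25)(-0.45) − (0.80)(-0.25) = 0.3125
  C_21 = −[(-0.05)(0.75) − (-0.10)(-0.45)] = 0.0825
  C_22 = (0.95)(0.75) − (-0.10)(-0.25) = 0.6875
  C_23 = −[(0.95)(-0.45) − (-0.05)(-0.25)] = 0.4400
  C_31 = (-0.05)(-0.10) − (-0.10)(0.80) = 0.0850
  C_32 = −[(0.95)(-0.10) − (-0.10)(-0.25)] = 0.1200
  C_33 = (0.95)(0.80) − (-0.05)(-0.25) = 0.7475
det(I−A) = Σ_j (I−A)_1j·C_1j = (0.95)(0.5550) + (-0.05)(0.2125) + (-0.10)(0.3125) = 0.485375
adj(I−A) = Cᵀ =
  [ 0.5550   0.0825   0.0850]
  [ 0.2125   0.6875   0.1200]
  [ 0.3125   0.4400   0.7475]
(I − A)⁻¹ = adj(I−A) / det(I−A) ≈
  [   1.14345     0.16997     0.17512]
  [   0.43781     1.41643     0.24723]
  [   0.64383     0.90652     1.54005]
The output multiplier for sector j is the column-j sum of the Leontief inverse (I − A)⁻¹ = adj(I−A) / det(I−A).
Column 3 of adj(I−A): (0.0850, 0.1200, 0.7475); det(I−A) = 0.485375.
m_3 = (0.0850 + 0.1200 + 0.7475) / 0.485375 = 0.9525 / 0.485375 ≈ 1.9624.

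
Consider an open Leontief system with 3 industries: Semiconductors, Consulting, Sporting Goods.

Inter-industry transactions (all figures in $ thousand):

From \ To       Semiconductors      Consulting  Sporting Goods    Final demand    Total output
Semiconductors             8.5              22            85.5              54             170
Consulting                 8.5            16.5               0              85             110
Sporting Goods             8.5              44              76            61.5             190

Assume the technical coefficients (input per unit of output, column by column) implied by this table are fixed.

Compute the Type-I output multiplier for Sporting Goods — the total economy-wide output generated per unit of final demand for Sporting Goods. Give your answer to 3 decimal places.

Technical coefficients a_ij = z_ij / X_j:
  a_11 = 8.5/170 = 0.05, a_21 = 8.5/170 = 0.05, a_31 = 8.5/170 = 0.05
  a_12 = 22/110 = 0.20, a_22 = 16.5/110 = 0.15, a_32 = 44/110 = 0.40
  a_13 = 85.5/190 = 0.45, a_23 = 0/190 = 0.00, a_33 = 76/190 = 0.40
I − A =
  [   0.95    -0.20    -0.45]
  [  -0.05     0.85     0.00]
  [  -0.05    -0.40     0.60]
Cofactors of I−A, C_ij = (−1)^(i+j)·(minor ij) (rows/columns in the sector order above):
  C_11 = (0.85)(0.60) − (0.00)(-0.40) = 0.5100
  C_12 = −[(-0.05)(0.60) − (0.00)(-0.05)] = 0.0300
  C_13 = (-0.05)(-0.40) − (0.85)(-0.05) = 0.0625
  C_21 = −[(-0.20)(0.60) − (-0.45)(-0.40)] = 0.3000
  C_22 = (0.95)(0.60) − (-0.45)(-0.05) = 0.5475
  C_23 = −[(0.95)(-0.40) − (-0.20)(-0.05)] = 0.3900
  C_31 = (-0.20)(0.00) − (-0.45)(0.85) = 0.3825
  C_32 = −[(0.95)(0.00) − (-0.45)(-0.05)] = 0.0225
  C_33 = (0.95)(0.85) − (-0.20)(-0.05) = 0.7975
det(I−A) = Σ_j (I−A)_1j·C_1j = (0.95)(0.5100) + (-0.20)(0.0300) + (-0.45)(0.0625) = 0.450375
adj(I−A) = Cᵀ =
  [ 0.5100   0.3000   0.3825]
  [ 0.0300   0.5475   0.0225]
  [ 0.0625   0.3900   0.7975]
(I − A)⁻¹ = adj(I−A) / det(I−A) ≈
  [   1.1324     0.6661     0.8493]
  [   0.0666     1.2157     0.0500]
  [   0.1388     0.8659     1.7707]
The output multiplier for sector j is the column-j sum of the Leontief inverse (I − A)⁻¹ = adj(I−A) / det(I−A).
Column 3 of adj(I−A): (0.3825, 0.0225, 0.7975); det(I−A) = 0.450375.
m_3 = (0.3825 + 0.0225 + 0.7975) / 0.450375 = 1.2025 / 0.450375 ≈ 2.670.

m_3 = 2.670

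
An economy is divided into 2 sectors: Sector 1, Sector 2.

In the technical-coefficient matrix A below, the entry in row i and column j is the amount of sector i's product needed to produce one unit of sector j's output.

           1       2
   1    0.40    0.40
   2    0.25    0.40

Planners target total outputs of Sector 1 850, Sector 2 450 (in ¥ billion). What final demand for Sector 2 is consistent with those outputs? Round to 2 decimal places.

d_2 = 57.50

I − A =
  [   0.60    -0.40]
  [  -0.25     0.60]
d = (I − A) x:
  d_1 = (+0.60)·850 + (-0.40)·450 = 330.00
  d_2 = (-0.25)·850 + (+0.60)·450 = 57.50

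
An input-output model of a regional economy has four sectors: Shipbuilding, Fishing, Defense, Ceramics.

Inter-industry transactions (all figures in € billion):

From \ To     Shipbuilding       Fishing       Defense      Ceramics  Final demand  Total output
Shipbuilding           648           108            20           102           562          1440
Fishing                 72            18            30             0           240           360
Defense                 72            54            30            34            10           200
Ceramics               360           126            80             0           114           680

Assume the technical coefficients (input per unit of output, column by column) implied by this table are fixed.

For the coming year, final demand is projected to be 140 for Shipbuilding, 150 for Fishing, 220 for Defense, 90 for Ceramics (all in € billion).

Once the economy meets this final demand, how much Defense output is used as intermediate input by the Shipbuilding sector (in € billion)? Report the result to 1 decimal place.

Technical coefficients a_ij = z_ij / X_j:
  a_SS = 648/1440 = 0.45, a_FS = 72/1440 = 0.05, a_DS = 72/1440 = 0.05, a_CS = 360/1440 = 0.25
  a_SF = 108/360 = 0.30, a_FF = 18/360 = 0.05, a_DF = 54/360 = 0.15, a_CF = 126/360 = 0.35
  a_SD = 20/200 = 0.10, a_FD = 30/200 = 0.15, a_DD = 30/200 = 0.15, a_CD = 80/200 = 0.40
  a_SC = 102/680 = 0.15, a_FC = 0/680 = 0.00, a_DC = 34/680 = 0.05, a_CC = 0/680 = 0.00
I − A =
  [   0.55    -0.30    -0.10    -0.15]
  [  -0.05     0.95    -0.15     0.00]
  [  -0.05    -0.15     0.85    -0.05]
  [  -0.25    -0.35    -0.40     1.00]
Compute the cofactors C_ij = (−1)^(i+j)·(3×3 minor ij) of I−A; the adjugate is their transpose:
adj(I−A) = Cᵀ =
  [ 0.763375   0.319375   0.204875   0.124750]
  [ 0.050875   0.415375   0.084875   0.011875]
  [ 0.067750   0.107875   0.469250   0.033625]
  [ 0.235750   0.268375   0.268625   0.411250]
det(I−A) = Σ_j (I−A)_1j·C_1j = (0.55)(0.763375) + (-0.30)(0.050875) + (-0.10)(0.067750) + (-0.15)(0.235750) = 0.36245625
(I − A)⁻¹ = adj(I−A) / det(I−A) ≈
  [   2.1061     0.8811     0.5652     0.3442]
  [   0.1404     1.1460     0.2342     0.0328]
  [   0.1869     0.2976     1.2946     0.0928]
  [   0.6504     0.7404     0.7411     1.1346]
First solve x = (I − A)⁻¹ d = adj(I−A)·d / det(I−A); in particular x_S = (0.763375·140 + 0.319375·150 + 0.204875·220 + 0.124750·90) / 0.36245625 = 211.07875 / 0.36245625 ≈ 582.356.
Intermediate flow from D to S: z_DS = a_DS · x_S = 0.05 × 211.07875 / 0.36245625 = 10.5539375 / 0.36245625 ≈ 29.1.

z_DS = 29.1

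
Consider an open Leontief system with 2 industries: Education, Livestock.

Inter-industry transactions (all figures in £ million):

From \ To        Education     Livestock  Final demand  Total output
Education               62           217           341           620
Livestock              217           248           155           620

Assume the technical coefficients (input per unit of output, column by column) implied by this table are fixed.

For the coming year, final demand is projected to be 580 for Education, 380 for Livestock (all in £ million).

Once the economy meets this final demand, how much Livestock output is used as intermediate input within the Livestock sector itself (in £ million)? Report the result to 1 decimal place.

Technical coefficients a_ij = z_ij / X_j:
  a_11 = 62/620 = 0.10, a_21 = 217/620 = 0.35
  a_12 = 217/620 = 0.35, a_22 = 248/620 = 0.40
I − A =
  [   0.90    -0.35]
  [  -0.35     0.60]
det(I−A) = (0.90)(0.60) − (-0.35)(-0.35) = 0.4175
adj(I−A) = [[0.60, 0.35], [0.35, 0.90]]
(I − A)⁻¹ = adj(I−A) / det(I−A) ≈
  [   1.4371     0.8383]
  [   0.8383     2.1557]
First solve x = (I − A)⁻¹ d = adj(I−A)·d / det(I−A); in particular x_2 = (0.35·580 + 0.90·380) / 0.4175 = 545.00 / 0.4175 ≈ 1305.389.
Intermediate flow from 2 to 2: z_22 = a_22 · x_2 = 0.40 × 545.00 / 0.4175 = 218.00 / 0.4175 ≈ 522.2.

z_22 = 522.2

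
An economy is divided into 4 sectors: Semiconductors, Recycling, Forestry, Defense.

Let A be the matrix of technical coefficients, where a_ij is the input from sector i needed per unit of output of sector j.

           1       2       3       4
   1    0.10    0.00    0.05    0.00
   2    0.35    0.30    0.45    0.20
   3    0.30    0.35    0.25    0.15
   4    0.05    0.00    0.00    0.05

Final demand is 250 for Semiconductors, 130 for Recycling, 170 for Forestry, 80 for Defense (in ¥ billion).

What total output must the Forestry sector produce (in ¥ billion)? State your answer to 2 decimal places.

x_3 = 786.64

I − A =
  [   0.90     0.00    -0.05     0.00]
  [  -0.35     0.70    -0.45    -0.20]
  [  -0.30    -0.35     0.75    -0.15]
  [  -0.05     0.00     0.00     0.95]
Compute the cofactors C_ij = (−1)^(i+j)·(3×3 minor ij) of I−A; the adjugate is their transpose:
adj(I−A) = Cᵀ =
  [ 0.349125   0.016625   0.033250   0.008750]
  [ 0.388500   0.626625   0.401875   0.195375]
  [ 0.324625   0.299250   0.598500   0.157500]
  [ 0.018375   0.000875   0.001750   0.314125]
det(I−A) = Σ_j (I−A)_1j·C_1j = (0.90)(0.349125) + (0.00)(0.388500) + (-0.05)(0.324625) + (0.00)(0.018375) = 0.29798125
(I − A)⁻¹ = adj(I−A) / det(I−A) ≈
  [   1.1716     0.0558     0.1116     0.0294]
  [   1.3038     2.1029     1.3487     0.6557]
  [   1.0894     1.0043     2.0085     0.5286]
  [   0.0617     0.0029     0.0059     1.0542]
x = (I − A)⁻¹ d = adj(I−A)·d / det(I−A), with det(I−A) = 0.29798125:
  x_1 = (0.349125·250 + 0.016625·130 + 0.033250·170 + 0.008750·80) / 0.29798125 = 95.795 / 0.29798125 ≈ 321.48
  x_2 = (0.388500·250 + 0.626625·130 + 0.401875·170 + 0.195375·80) / 0.29798125 = 262.535 / 0.29798125 ≈ 881.05
  x_3 = (0.324625·250 + 0.299250·130 + 0.598500·170 + 0.157500·80) / 0.29798125 = 234.40375 / 0.29798125 ≈ 786.64
  x_4 = (0.018375·250 + 0.000875·130 + 0.001750·170 + 0.314125·80) / 0.29798125 = 30.135 / 0.29798125 ≈ 101.13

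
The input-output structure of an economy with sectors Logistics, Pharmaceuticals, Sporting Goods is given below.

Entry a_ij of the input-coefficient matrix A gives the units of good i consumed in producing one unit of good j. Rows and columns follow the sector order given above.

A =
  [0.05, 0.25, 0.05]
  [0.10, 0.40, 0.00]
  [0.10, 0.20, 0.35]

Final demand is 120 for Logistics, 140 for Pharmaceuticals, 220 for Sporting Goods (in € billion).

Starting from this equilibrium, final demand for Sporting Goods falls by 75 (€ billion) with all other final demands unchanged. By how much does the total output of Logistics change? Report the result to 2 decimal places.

Δx_L = -6.42

I − A =
  [   0.95    -0.25    -0.05]
  [  -0.10     0.60     0.00]
  [  -0.10    -0.20     0.65]
Cofactors of I−A, C_ij = (−1)^(i+j)·(minor ij) (rows/columns in the sector order above):
  C_11 = (0.60)(0.65) − (0.00)(-0.20) = 0.3900
  C_12 = −[(-0.10)(0.65) − (0.00)(-0.10)] = 0.0650
  C_13 = (-0.10)(-0.20) − (0.60)(-0.10) = 0.0800
  C_21 = −[(-0.25)(0.65) − (-0.05)(-0.20)] = 0.1725
  C_22 = (0.95)(0.65) − (-0.05)(-0.10) = 0.6125
  C_23 = −[(0.95)(-0.20) − (-0.25)(-0.10)] = 0.2150
  C_31 = (-0.25)(0.00) − (-0.05)(0.60) = 0.0300
  C_32 = −[(0.95)(0.00) − (-0.05)(-0.10)] = 0.0050
  C_33 = (0.95)(0.60) − (-0.25)(-0.10) = 0.5450
det(I−A) = Σ_j (I−A)_1j·C_1j = (0.95)(0.3900) + (-0.25)(0.0650) + (-0.05)(0.0800) = 0.35025
adj(I−A) = Cᵀ =
  [ 0.3900   0.1725   0.0300]
  [ 0.0650   0.6125   0.0050]
  [ 0.0800   0.2150   0.5450]
(I − A)⁻¹ = adj(I−A) / det(I−A) ≈
  [   1.1135     0.4925     0.0857]
  [   0.1856     1.7488     0.0143]
  [   0.2284     0.6138     1.5560]
Δx = (I − A)⁻¹ Δd with Δd having -75 in the Sporting Goods component and 0 elsewhere.
So Δx_L = L_LS · (-75), where L_LS = adj(I−A)_LS / det(I−A) = 0.0300 / 0.35025.
Δx_L = 0.0300 × (-75) / 0.35025 = -2.25 / 0.35025 ≈ -6.42.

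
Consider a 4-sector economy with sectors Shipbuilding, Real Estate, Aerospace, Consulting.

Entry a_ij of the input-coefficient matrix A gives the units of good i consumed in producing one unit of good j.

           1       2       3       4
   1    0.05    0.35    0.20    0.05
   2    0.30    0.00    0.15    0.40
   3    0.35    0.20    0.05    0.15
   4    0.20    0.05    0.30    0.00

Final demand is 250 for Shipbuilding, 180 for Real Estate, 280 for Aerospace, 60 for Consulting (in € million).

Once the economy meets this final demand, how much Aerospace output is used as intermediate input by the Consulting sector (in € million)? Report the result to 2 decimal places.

I − A =
  [   0.95    -0.35    -0.20    -0.05]
  [  -0.30     1.00    -0.15    -0.40]
  [  -0.35    -0.20     0.95    -0.15]
  [  -0.20    -0.05    -0.30     1.00]
Compute the cofactors C_ij = (−1)^(i+j)·(3×3 minor ij) of I−A; the adjugate is their transpose:
adj(I−A) = Cᵀ =
  [ 0.830875   0.363625   0.305875   0.232875]
  [ 0.446500   0.769000   0.335500   0.380250]
  [ 0.451250   0.329000   0.787250   0.272250]
  [ 0.323875   0.209875   0.314125   0.673875]
det(I−A) = Σ_j (I−A)_1j·C_1j = (0.95)(0.830875) + (-0.35)(0.446500) + (-0.20)(0.451250) + (-0.05)(0.323875) = 0.5266125
(I − A)⁻¹ = adj(I−A) / det(I−A) ≈
  [   1.5778     0.6905     0.5808     0.4422]
  [   0.8479     1.4603     0.6371     0.7221]
  [   0.8569     0.6247     1.4949     0.5170]
  [   0.6150     0.3985     0.5965     1.2796]
First solve x = (I − A)⁻¹ d = adj(I−A)·d / det(I−A); in particular x_4 = (0.323875·250 + 0.209875·180 + 0.314125·280 + 0.673875·60) / 0.5266125 = 247.13375 / 0.5266125 ≈ 469.2896.
Intermediate flow from 3 to 4: z_34 = a_34 · x_4 = 0.15 × 247.13375 / 0.5266125 = 37.0700625 / 0.5266125 ≈ 70.39.

z_34 = 70.39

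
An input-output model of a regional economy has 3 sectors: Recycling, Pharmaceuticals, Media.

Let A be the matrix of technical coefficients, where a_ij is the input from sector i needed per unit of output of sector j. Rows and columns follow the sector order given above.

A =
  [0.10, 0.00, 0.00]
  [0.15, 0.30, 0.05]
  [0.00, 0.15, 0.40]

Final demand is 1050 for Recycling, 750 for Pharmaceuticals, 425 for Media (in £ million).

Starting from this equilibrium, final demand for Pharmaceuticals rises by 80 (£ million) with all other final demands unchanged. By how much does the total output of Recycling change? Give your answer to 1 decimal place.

I − A =
  [   0.90     0.00     0.00]
  [  -0.15     0.70    -0.05]
  [   0.00    -0.15     0.60]
Cofactors of I−A, C_ij = (−1)^(i+j)·(minor ij) (rows/columns in the sector order above):
  C_11 = (0.70)(0.60) − (-0.05)(-0.15) = 0.4125
  C_12 = −[(-0.15)(0.60) − (-0.05)(0.00)] = 0.0900
  C_13 = (-0.15)(-0.15) − (0.70)(0.00) = 0.0225
  C_21 = −[(0.00)(0.60) − (0.00)(-0.15)] = 0.0000
  C_22 = (0.90)(0.60) − (0.00)(0.00) = 0.5400
  C_23 = −[(0.90)(-0.15) − (0.00)(0.00)] = 0.1350
  C_31 = (0.00)(-0.05) − (0.00)(0.70) = 0.0000
  C_32 = −[(0.90)(-0.05) − (0.00)(-0.15)] = 0.0450
  C_33 = (0.90)(0.70) − (0.00)(-0.15) = 0.6300
det(I−A) = Σ_j (I−A)_1j·C_1j = (0.90)(0.4125) + (0.00)(0.0900) + (0.00)(0.0225) = 0.37125
adj(I−A) = Cᵀ =
  [ 0.4125   0.0000   0.0000]
  [ 0.0900   0.5400   0.0450]
  [ 0.0225   0.1350   0.6300]
(I − A)⁻¹ = adj(I−A) / det(I−A) ≈
  [   1.1111     0.0000     0.0000]
  [   0.2424     1.4545     0.1212]
  [   0.0606     0.3636     1.6970]
Δx = (I − A)⁻¹ Δd with Δd having +80 in the Pharmaceuticals component and 0 elsewhere.
So Δx_1 = L_12 · (+80), where L_12 = adj(I−A)_12 / det(I−A) = 0.0000 / 0.37125.
Δx_1 = 0.0000 × (+80) / 0.37125 = 0.00 / 0.37125 = 0.0.

Δx_1 = 0.0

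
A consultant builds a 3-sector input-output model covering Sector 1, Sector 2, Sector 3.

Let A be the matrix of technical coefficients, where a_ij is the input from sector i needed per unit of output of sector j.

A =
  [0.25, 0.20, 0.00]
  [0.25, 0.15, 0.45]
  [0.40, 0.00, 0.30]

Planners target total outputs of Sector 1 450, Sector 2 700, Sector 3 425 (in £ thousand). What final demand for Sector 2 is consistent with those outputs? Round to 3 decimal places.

I − A =
  [   0.75    -0.20     0.00]
  [  -0.25     0.85    -0.45]
  [  -0.40     0.00     0.70]
d = (I − A) x:
  d_1 = (+0.75)·450 + (-0.20)·700 + (+0.00)·425 = 197.500
  d_2 = (-0.25)·450 + (+0.85)·700 + (-0.45)·425 = 291.250
  d_3 = (-0.40)·450 + (+0.00)·700 + (+0.70)·425 = 117.500

d_2 = 291.250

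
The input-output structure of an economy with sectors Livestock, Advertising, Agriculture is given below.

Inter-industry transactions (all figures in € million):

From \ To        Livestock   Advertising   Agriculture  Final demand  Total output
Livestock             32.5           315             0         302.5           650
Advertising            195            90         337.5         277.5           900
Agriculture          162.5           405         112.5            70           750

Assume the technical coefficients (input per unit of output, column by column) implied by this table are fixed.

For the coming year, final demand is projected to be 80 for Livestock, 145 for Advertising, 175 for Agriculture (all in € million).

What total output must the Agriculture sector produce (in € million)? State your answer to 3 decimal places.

Technical coefficients a_ij = z_ij / X_j:
  a_11 = 32.5/650 = 0.05, a_21 = 195/650 = 0.30, a_31 = 162.5/650 = 0.25
  a_12 = 315/900 = 0.35, a_22 = 90/900 = 0.10, a_32 = 405/900 = 0.45
  a_13 = 0/750 = 0.00, a_23 = 337.5/750 = 0.45, a_33 = 112.5/750 = 0.15
I − A =
  [   0.95    -0.35     0.00]
  [  -0.30     0.90    -0.45]
  [  -0.25    -0.45     0.85]
Cofactors of I−A, C_ij = (−1)^(i+j)·(minor ij) (rows/columns in the sector order above):
  C_11 = (0.90)(0.85) − (-0.45)(-0.45) = 0.5625
  C_12 = −[(-0.30)(0.85) − (-0.45)(-0.25)] = 0.3675
  C_13 = (-0.30)(-0.45) − (0.90)(-0.25) = 0.3600
  C_21 = −[(-0.35)(0.85) − (0.00)(-0.45)] = 0.2975
  C_22 = (0.95)(0.85) − (0.00)(-0.25) = 0.8075
  C_23 = −[(0.95)(-0.45) − (-0.35)(-0.25)] = 0.5150
  C_31 = (-0.35)(-0.45) − (0.00)(0.90) = 0.1575
  C_32 = −[(0.95)(-0.45) − (0.00)(-0.30)] = 0.4275
  C_33 = (0.95)(0.90) − (-0.35)(-0.30) = 0.7500
det(I−A) = Σ_j (I−A)_1j·C_1j = (0.95)(0.5625) + (-0.35)(0.3675) + (0.00)(0.3600) = 0.40575
adj(I−A) = Cᵀ =
  [ 0.5625   0.2975   0.1575]
  [ 0.3675   0.8075   0.4275]
  [ 0.3600   0.5150   0.7500]
(I − A)⁻¹ = adj(I−A) / det(I−A) ≈
  [   1.3863     0.7332     0.3882]
  [   0.9057     1.9901     1.0536]
  [   0.8872     1.2693     1.8484]
x = (I − A)⁻¹ d = adj(I−A)·d / det(I−A), with det(I−A) = 0.40575:
  x_1 = (0.5625·80 + 0.2975·145 + 0.1575·175) / 0.40575 = 115.70 / 0.40575 ≈ 285.151
  x_2 = (0.3675·80 + 0.8075·145 + 0.4275·175) / 0.40575 = 221.30 / 0.40575 ≈ 545.410
  x_3 = (0.3600·80 + 0.5150·145 + 0.7500·175) / 0.40575 = 234.725 / 0.40575 ≈ 578.497

x_3 = 578.497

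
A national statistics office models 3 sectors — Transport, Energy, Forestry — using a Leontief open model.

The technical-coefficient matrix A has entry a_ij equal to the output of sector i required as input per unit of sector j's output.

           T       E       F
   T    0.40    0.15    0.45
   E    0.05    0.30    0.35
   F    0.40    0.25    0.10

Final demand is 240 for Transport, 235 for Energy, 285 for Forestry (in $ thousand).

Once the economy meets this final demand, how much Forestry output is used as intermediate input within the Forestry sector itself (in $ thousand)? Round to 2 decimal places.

I − A =
  [   0.60    -0.15    -0.45]
  [  -0.05     0.70    -0.35]
  [  -0.40    -0.25     0.90]
Cofactors of I−A, C_ij = (−1)^(i+j)·(minor ij) (rows/columns in the sector order above):
  C_11 = (0.70)(0.90) − (-0.35)(-0.25) = 0.5425
  C_12 = −[(-0.05)(0.90) − (-0.35)(-0.40)] = 0.1850
  C_13 = (-0.05)(-0.25) − (0.70)(-0.40) = 0.2925
  C_21 = −[(-0.15)(0.90) − (-0.45)(-0.25)] = 0.2475
  C_22 = (0.60)(0.90) − (-0.45)(-0.40) = 0.3600
  C_23 = −[(0.60)(-0.25) − (-0.15)(-0.40)] = 0.2100
  C_31 = (-0.15)(-0.35) − (-0.45)(0.70) = 0.3675
  C_32 = −[(0.60)(-0.35) − (-0.45)(-0.05)] = 0.2325
  C_33 = (0.60)(0.70) − (-0.15)(-0.05) = 0.4125
det(I−A) = Σ_j (I−A)_1j·C_1j = (0.60)(0.5425) + (-0.15)(0.1850) + (-0.45)(0.2925) = 0.166125
adj(I−A) = Cᵀ =
  [ 0.5425   0.2475   0.3675]
  [ 0.1850   0.3600   0.2325]
  [ 0.2925   0.2100   0.4125]
(I − A)⁻¹ = adj(I−A) / det(I−A) ≈
  [   3.2656     1.4898     2.2122]
  [   1.1136     2.1670     1.3995]
  [   1.7607     1.2641     2.4831]
First solve x = (I − A)⁻¹ d = adj(I−A)·d / det(I−A); in particular x_F = (0.2925·240 + 0.2100·235 + 0.4125·285) / 0.166125 = 237.1125 / 0.166125 ≈ 1427.3138.
Intermediate flow from F to F: z_FF = a_FF · x_F = 0.10 × 237.1125 / 0.166125 = 23.71125 / 0.166125 ≈ 142.73.

z_FF = 142.73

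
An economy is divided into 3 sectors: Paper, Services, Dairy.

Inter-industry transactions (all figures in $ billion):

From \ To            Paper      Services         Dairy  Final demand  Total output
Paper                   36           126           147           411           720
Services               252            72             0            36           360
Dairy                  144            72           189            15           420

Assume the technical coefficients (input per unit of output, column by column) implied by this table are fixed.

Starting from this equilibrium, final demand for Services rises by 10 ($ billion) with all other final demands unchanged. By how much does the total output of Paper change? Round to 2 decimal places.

Δx_1 = 9.72

Technical coefficients a_ij = z_ij / X_j:
  a_11 = 36/720 = 0.05, a_21 = 252/720 = 0.35, a_31 = 144/720 = 0.20
  a_12 = 126/360 = 0.35, a_22 = 72/360 = 0.20, a_32 = 72/360 = 0.20
  a_13 = 147/420 = 0.35, a_23 = 0/420 = 0.00, a_33 = 189/420 = 0.45
I − A =
  [   0.95    -0.35    -0.35]
  [  -0.35     0.80     0.00]
  [  -0.20    -0.20     0.55]
Cofactors of I−A, C_ij = (−1)^(i+j)·(minor ij) (rows/columns in the sector order above):
  C_11 = (0.80)(0.55) − (0.00)(-0.20) = 0.4400
  C_12 = −[(-0.35)(0.55) − (0.00)(-0.20)] = 0.1925
  C_13 = (-0.35)(-0.20) − (0.80)(-0.20) = 0.2300
  C_21 = −[(-0.35)(0.55) − (-0.35)(-0.20)] = 0.2625
  C_22 = (0.95)(0.55) − (-0.35)(-0.20) = 0.4525
  C_23 = −[(0.95)(-0.20) − (-0.35)(-0.20)] = 0.2600
  C_31 = (-0.35)(0.00) − (-0.35)(0.80) = 0.2800
  C_32 = −[(0.95)(0.00) − (-0.35)(-0.35)] = 0.1225
  C_33 = (0.95)(0.80) − (-0.35)(-0.35) = 0.6375
det(I−A) = Σ_j (I−A)_1j·C_1j = (0.95)(0.4400) + (-0.35)(0.1925) + (-0.35)(0.2300) = 0.270125
adj(I−A) = Cᵀ =
  [ 0.4400   0.2625   0.2800]
  [ 0.1925   0.4525   0.1225]
  [ 0.2300   0.2600   0.6375]
(I − A)⁻¹ = adj(I−A) / det(I−A) ≈
  [   1.6289     0.9718     1.0366]
  [   0.7126     1.6752     0.4535]
  [   0.8515     0.9625     2.3600]
Δx = (I − A)⁻¹ Δd with Δd having +10 in the Services component and 0 elsewhere.
So Δx_1 = L_12 · (+10), where L_12 = adj(I−A)_12 / det(I−A) = 0.2625 / 0.270125.
Δx_1 = 0.2625 × (+10) / 0.270125 = 2.625 / 0.270125 ≈ 9.72.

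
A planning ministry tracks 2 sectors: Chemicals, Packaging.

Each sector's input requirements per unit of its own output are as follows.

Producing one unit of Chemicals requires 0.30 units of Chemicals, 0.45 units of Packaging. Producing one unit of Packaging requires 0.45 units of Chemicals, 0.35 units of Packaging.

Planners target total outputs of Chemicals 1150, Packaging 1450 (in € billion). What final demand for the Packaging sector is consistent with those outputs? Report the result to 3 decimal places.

I − A =
  [   0.70    -0.45]
  [  -0.45     0.65]
d = (I − A) x:
  d_C = (+0.70)·1150 + (-0.45)·1450 = 152.500
  d_P = (-0.45)·1150 + (+0.65)·1450 = 425.000

d_P = 425.000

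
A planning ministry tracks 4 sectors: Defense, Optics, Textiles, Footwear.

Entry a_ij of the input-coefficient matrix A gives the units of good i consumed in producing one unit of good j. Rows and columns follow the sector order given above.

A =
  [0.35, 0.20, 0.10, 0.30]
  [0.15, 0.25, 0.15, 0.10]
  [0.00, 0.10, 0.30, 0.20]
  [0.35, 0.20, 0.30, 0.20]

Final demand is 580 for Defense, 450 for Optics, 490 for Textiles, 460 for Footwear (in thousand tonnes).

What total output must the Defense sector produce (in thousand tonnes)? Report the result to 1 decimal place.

I − A =
  [   0.65    -0.20    -0.10    -0.30]
  [  -0.15     0.75    -0.15    -0.10]
  [   0.00    -0.10     0.70    -0.20]
  [  -0.35    -0.20    -0.30     0.80]
Compute the cofactors C_ij = (−1)^(i+j)·(3×3 minor ij) of I−A; the adjugate is their transpose:
adj(I−A) = Cᵀ =
  [ 0.34000   0.16300   0.16450   0.18900]
  [ 0.11000   0.24450   0.11075   0.09950]
  [ 0.07400   0.08150   0.25825   0.10250]
  [ 0.20400   0.16300   0.19650   0.30900]
det(I−A) = Σ_j (I−A)_1j·C_1j = (0.65)(0.34000) + (-0.20)(0.11000) + (-0.10)(0.07400) + (-0.30)(0.20400) = 0.1304
(I − A)⁻¹ = adj(I−A) / det(I−A) ≈
  [   2.6074     1.2500     1.2615     1.4494]
  [   0.8436     1.8750     0.8493     0.7630]
  [   0.5675     0.6250     1.9804     0.7860]
  [   1.5644     1.2500     1.5069     2.3696]
x = (I − A)⁻¹ d = adj(I−A)·d / det(I−A), with det(I−A) = 0.1304:
  x_D = (0.34000·580 + 0.16300·450 + 0.16450·490 + 0.18900·460) / 0.1304 = 438.095 / 0.1304 ≈ 3359.6
  x_O = (0.11000·580 + 0.24450·450 + 0.11075·490 + 0.09950·460) / 0.1304 = 273.8625 / 0.1304 ≈ 2100.2
  x_T = (0.07400·580 + 0.08150·450 + 0.25825·490 + 0.10250·460) / 0.1304 = 253.2875 / 0.1304 ≈ 1942.4
  x_F = (0.20400·580 + 0.16300·450 + 0.19650·490 + 0.30900·460) / 0.1304 = 430.095 / 0.1304 ≈ 3298.3

x_D = 3359.6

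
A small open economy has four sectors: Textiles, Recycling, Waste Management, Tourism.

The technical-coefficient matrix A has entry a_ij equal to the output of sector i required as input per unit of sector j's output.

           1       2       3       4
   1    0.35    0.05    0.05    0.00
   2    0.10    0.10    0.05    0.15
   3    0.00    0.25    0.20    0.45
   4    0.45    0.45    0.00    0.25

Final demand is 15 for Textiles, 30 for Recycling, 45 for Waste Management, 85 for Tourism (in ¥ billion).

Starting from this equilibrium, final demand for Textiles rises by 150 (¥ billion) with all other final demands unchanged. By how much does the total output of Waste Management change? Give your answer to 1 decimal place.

I − A =
  [   0.65    -0.05    -0.05     0.00]
  [  -0.10     0.90    -0.05    -0.15]
  [   0.00    -0.25     0.80    -0.45]
  [  -0.45    -0.45     0.00     0.75]
Compute the cofactors C_ij = (−1)^(i+j)·(3×3 minor ij) of I−A; the adjugate is their transpose:
adj(I−A) = Cᵀ =
  [ 0.466500   0.049500   0.032250   0.029250]
  [ 0.124125   0.379875   0.031500   0.094875]
  [ 0.238125   0.263625   0.387750   0.285375]
  [ 0.354375   0.257625   0.038250   0.454625]
det(I−A) = Σ_j (I−A)_1j·C_1j = (0.65)(0.466500) + (-0.05)(0.124125) + (-0.05)(0.238125) + (0.00)(0.354375) = 0.2851125
(I − A)⁻¹ = adj(I−A) / det(I−A) ≈
  [   1.6362     0.1736     0.1131     0.1026]
  [   0.4354     1.3324     0.1105     0.3328]
  [   0.8352     0.9246     1.3600     1.0009]
  [   1.2429     0.9036     0.1342     1.5945]
Δx = (I − A)⁻¹ Δd with Δd having +150 in the Textiles component and 0 elsewhere.
So Δx_3 = L_31 · (+150), where L_31 = adj(I−A)_31 / det(I−A) = 0.238125 / 0.2851125.
Δx_3 = 0.238125 × (+150) / 0.2851125 = 35.71875 / 0.2851125 ≈ 125.3.

Δx_3 = 125.3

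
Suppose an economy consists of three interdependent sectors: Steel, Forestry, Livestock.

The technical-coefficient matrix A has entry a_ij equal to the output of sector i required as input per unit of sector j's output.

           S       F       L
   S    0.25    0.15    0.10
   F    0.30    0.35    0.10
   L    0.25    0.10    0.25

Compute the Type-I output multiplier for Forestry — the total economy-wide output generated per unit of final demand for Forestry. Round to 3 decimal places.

m_F = 2.563

I − A =
  [   0.75    -0.15    -0.10]
  [  -0.30     0.65    -0.10]
  [  -0.25    -0.10     0.75]
Cofactors of I−A, C_ij = (−1)^(i+j)·(minor ij) (rows/columns in the sector order above):
  C_11 = (0.65)(0.75) − (-0.10)(-0.10) = 0.4775
  C_12 = −[(-0.30)(0.75) − (-0.10)(-0.25)] = 0.2500
  C_13 = (-0.30)(-0.10) − (0.65)(-0.25) = 0.1925
  C_21 = −[(-0.15)(0.75) − (-0.10)(-0.10)] = 0.1225
  C_22 = (0.75)(0.75) − (-0.10)(-0.25) = 0.5375
  C_23 = −[(0.75)(-0.10) − (-0.15)(-0.25)] = 0.1125
  C_31 = (-0.15)(-0.10) − (-0.10)(0.65) = 0.0800
  C_32 = −[(0.75)(-0.10) − (-0.10)(-0.30)] = 0.1050
  C_33 = (0.75)(0.65) − (-0.15)(-0.30) = 0.4425
det(I−A) = Σ_j (I−A)_1j·C_1j = (0.75)(0.4775) + (-0.15)(0.2500) + (-0.10)(0.1925) = 0.301375
adj(I−A) = Cᵀ =
  [ 0.4775   0.1225   0.0800]
  [ 0.2500   0.5375   0.1050]
  [ 0.1925   0.1125   0.4425]
(I − A)⁻¹ = adj(I−A) / det(I−A) ≈
  [   1.5844     0.4065     0.2655]
  [   0.8295     1.7835     0.3484]
  [   0.6387     0.3733     1.4683]
The output multiplier for sector j is the column-j sum of the Leontief inverse (I − A)⁻¹ = adj(I−A) / det(I−A).
Column F of adj(I−A): (0.1225, 0.5375, 0.1125); det(I−A) = 0.301375.
m_F = (0.1225 + 0.5375 + 0.1125) / 0.301375 = 0.7725 / 0.301375 ≈ 2.563.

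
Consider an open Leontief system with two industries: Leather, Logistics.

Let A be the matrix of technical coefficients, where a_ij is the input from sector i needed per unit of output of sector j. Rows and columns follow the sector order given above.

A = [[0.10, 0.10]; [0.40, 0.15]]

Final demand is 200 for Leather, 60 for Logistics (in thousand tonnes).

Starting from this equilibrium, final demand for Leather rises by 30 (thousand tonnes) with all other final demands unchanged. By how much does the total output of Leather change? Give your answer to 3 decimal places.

Δx_1 = 35.172

I − A =
  [   0.90    -0.10]
  [  -0.40     0.85]
det(I−A) = (0.90)(0.85) − (-0.10)(-0.40) = 0.7250
adj(I−A) = [[0.85, 0.10], [0.40, 0.90]]
(I − A)⁻¹ = adj(I−A) / det(I−A) ≈
  [   1.1724     0.1379]
  [   0.5517     1.2414]
Δx = (I − A)⁻¹ Δd with Δd having +30 in the Leather component and 0 elsewhere.
So Δx_1 = L_11 · (+30), where L_11 = adj(I−A)_11 / det(I−A) = 0.85 / 0.7250.
Δx_1 = 0.85 × (+30) / 0.7250 = 25.50 / 0.7250 ≈ 35.172.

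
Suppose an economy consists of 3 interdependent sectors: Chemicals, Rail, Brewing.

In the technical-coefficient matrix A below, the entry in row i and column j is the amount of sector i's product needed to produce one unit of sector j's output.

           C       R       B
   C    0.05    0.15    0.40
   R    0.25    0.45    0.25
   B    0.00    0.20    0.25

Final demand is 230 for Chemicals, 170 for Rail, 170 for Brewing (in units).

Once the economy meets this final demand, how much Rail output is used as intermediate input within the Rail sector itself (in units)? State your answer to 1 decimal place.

z_RR = 336.6

I − A =
  [   0.95    -0.15    -0.40]
  [  -0.25     0.55    -0.25]
  [   0.00    -0.20     0.75]
Cofactors of I−A, C_ij = (−1)^(i+j)·(minor ij) (rows/columns in the sector order above):
  C_11 = (0.55)(0.75) − (-0.25)(-0.20) = 0.3625
  C_12 = −[(-0.25)(0.75) − (-0.25)(0.00)] = 0.1875
  C_13 = (-0.25)(-0.20) − (0.55)(0.00) = 0.0500
  C_21 = −[(-0.15)(0.75) − (-0.40)(-0.20)] = 0.1925
  C_22 = (0.95)(0.75) − (-0.40)(0.00) = 0.7125
  C_23 = −[(0.95)(-0.20) − (-0.15)(0.00)] = 0.1900
  C_31 = (-0.15)(-0.25) − (-0.40)(0.55) = 0.2575
  C_32 = −[(0.95)(-0.25) − (-0.40)(-0.25)] = 0.3375
  C_33 = (0.95)(0.55) − (-0.15)(-0.25) = 0.4850
det(I−A) = Σ_j (I−A)_1j·C_1j = (0.95)(0.3625) + (-0.15)(0.1875) + (-0.40)(0.0500) = 0.29625
adj(I−A) = Cᵀ =
  [ 0.3625   0.1925   0.2575]
  [ 0.1875   0.7125   0.3375]
  [ 0.0500   0.1900   0.4850]
(I − A)⁻¹ = adj(I−A) / det(I−A) ≈
  [   1.2236     0.6498     0.8692]
  [   0.6329     2.4051     1.1392]
  [   0.1688     0.6414     1.6371]
First solve x = (I − A)⁻¹ d = adj(I−A)·d / det(I−A); in particular x_R = (0.1875·230 + 0.7125·170 + 0.3375·170) / 0.29625 = 221.625 / 0.29625 ≈ 748.101.
Intermediate flow from R to R: z_RR = a_RR · x_R = 0.45 × 221.625 / 0.29625 = 99.73125 / 0.29625 ≈ 336.6.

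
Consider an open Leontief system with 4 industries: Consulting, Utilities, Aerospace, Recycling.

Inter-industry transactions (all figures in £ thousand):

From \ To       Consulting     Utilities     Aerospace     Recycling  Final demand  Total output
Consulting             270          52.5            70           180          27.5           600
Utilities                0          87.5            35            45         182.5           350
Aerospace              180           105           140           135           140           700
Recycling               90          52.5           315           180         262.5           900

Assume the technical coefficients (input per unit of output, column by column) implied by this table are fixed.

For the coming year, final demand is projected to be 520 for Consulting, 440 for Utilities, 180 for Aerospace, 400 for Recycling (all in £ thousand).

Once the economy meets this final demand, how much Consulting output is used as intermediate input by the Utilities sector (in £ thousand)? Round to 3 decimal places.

Technical coefficients a_ij = z_ij / X_j:
  a_CC = 270/600 = 0.45, a_UC = 0/600 = 0.00, a_AC = 180/600 = 0.30, a_RC = 90/600 = 0.15
  a_CU = 52.5/350 = 0.15, a_UU = 87.5/350 = 0.25, a_AU = 105/350 = 0.30, a_RU = 52.5/350 = 0.15
  a_CA = 70/700 = 0.10, a_UA = 35/700 = 0.05, a_AA = 140/700 = 0.20, a_RA = 315/700 = 0.45
  a_CR = 180/900 = 0.20, a_UR = 45/900 = 0.05, a_AR = 135/900 = 0.15, a_RR = 180/900 = 0.20
I − A =
  [   0.55    -0.15    -0.10    -0.20]
  [   0.00     0.75    -0.05    -0.05]
  [  -0.30    -0.30     0.80    -0.15]
  [  -0.15    -0.15    -0.45     0.80]
Compute the cofactors C_ij = (−1)^(i+j)·(3×3 minor ij) of I−A; the adjugate is their transpose:
adj(I−A) = Cᵀ =
  [ 0.403500   0.163125   0.137625   0.136875]
  [ 0.025875   0.237625   0.033625   0.027625]
  [ 0.196875   0.183750   0.302250   0.117375]
  [ 0.191250   0.178500   0.202125   0.297000]
det(I−A) = Σ_j (I−A)_1j·C_1j = (0.55)(0.403500) + (-0.15)(0.025875) + (-0.10)(0.196875) + (-0.20)(0.191250) = 0.16010625
(I − A)⁻¹ = adj(I−A) / det(I−A) ≈
  [   2.5202     1.0189     0.8596     0.8549]
  [   0.1616     1.4842     0.2100     0.1725]
  [   1.2297     1.1477     1.8878     0.7331]
  [   1.1945     1.1149     1.2624     1.8550]
First solve x = (I − A)⁻¹ d = adj(I−A)·d / det(I−A); in particular x_U = (0.025875·520 + 0.237625·440 + 0.033625·180 + 0.027625·400) / 0.16010625 = 135.1125 / 0.16010625 ≈ 843.89273.
Intermediate flow from C to U: z_CU = a_CU · x_U = 0.15 × 135.1125 / 0.16010625 = 20.266875 / 0.16010625 ≈ 126.584.

z_CU = 126.584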